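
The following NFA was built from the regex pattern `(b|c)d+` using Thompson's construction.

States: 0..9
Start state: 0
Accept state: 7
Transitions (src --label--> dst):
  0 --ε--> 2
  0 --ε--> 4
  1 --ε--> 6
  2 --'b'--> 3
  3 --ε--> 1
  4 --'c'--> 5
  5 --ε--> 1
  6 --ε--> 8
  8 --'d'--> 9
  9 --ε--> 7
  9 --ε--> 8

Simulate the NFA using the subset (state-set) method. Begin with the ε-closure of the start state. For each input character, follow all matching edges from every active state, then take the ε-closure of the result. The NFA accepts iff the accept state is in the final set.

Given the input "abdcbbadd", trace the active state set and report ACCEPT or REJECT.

Answer: REJECT

Steps:
S₀ = ε-closure({0}) = {0,2,4}
'a' @ 1: {}  — dead — no transitions
rest 'bdcbbadd' ignored (set empty)
final: {}; accept 7 not in set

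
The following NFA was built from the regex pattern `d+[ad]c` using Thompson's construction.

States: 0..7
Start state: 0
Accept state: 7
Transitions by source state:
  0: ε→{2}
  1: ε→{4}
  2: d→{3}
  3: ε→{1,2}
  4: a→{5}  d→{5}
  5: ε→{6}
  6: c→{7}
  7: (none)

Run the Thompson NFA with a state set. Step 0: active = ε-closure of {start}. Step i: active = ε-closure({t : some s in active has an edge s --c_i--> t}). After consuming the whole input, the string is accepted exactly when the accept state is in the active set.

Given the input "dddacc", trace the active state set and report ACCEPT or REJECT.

Answer: REJECT

Steps:
start: ε-closure({0}) = {0,2}
'd' @ 1: {1,2,3,4}
'd' @ 2: {1,2,3,4,5,6}
'd' @ 3: {1,2,3,4,5,6}
'a' @ 4: {5,6}
'c' @ 5: {7}  ✓accept
'c' @ 6: {}  — dead — no transitions
final: {}; accept 7 not in set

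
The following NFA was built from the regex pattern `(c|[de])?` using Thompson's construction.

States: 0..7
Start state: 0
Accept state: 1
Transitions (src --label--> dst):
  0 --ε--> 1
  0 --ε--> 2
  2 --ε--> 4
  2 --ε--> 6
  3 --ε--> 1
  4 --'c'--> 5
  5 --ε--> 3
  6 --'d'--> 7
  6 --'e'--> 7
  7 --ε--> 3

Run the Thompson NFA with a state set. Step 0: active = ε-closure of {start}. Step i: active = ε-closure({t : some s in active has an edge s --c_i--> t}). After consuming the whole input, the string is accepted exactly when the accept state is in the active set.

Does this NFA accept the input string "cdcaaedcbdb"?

start: ε-closure({0}) = {0,1,2,4,6}
'c' @ 1: {1,3,5}  ✓accept
'd' @ 2: {}  — dead — no transitions
rest 'caaedcbdb' ignored (set empty)
final: {}; accept 1 not in set

Answer: REJECT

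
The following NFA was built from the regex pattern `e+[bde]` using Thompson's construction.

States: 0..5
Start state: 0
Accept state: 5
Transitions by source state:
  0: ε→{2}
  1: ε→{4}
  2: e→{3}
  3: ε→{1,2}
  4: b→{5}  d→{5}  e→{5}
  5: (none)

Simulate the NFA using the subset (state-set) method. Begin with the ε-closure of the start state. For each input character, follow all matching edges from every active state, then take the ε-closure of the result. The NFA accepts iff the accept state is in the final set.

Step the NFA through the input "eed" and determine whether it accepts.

Answer: ACCEPT

Trace:
S₀ = ε-closure({0}) = {0,2}
'e' @ 1: {1,2,3,4}
'e' @ 2: {1,2,3,4,5}  ✓accept
'd' @ 3: {5}  ✓accept
final: {5}; accept 5 in set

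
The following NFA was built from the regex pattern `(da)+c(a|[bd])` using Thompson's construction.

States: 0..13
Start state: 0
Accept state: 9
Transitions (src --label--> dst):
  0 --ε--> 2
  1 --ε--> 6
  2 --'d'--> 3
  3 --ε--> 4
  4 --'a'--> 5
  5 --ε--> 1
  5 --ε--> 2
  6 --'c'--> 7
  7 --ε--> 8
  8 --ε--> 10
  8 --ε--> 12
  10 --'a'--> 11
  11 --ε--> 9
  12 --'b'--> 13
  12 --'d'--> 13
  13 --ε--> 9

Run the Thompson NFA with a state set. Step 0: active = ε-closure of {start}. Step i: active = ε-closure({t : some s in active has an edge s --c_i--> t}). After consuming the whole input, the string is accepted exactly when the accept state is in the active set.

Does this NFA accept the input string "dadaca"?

start: ε-closure({0}) = {0,2}
'd' @ 1: {3,4}
'a' @ 2: {1,2,5,6}
'd' @ 3: {3,4}
'a' @ 4: {1,2,5,6}
'c' @ 5: {7,8,10,12}
'a' @ 6: {9,11}  [accepting]
after full input: {9,11}  (accept=9 in)

Answer: ACCEPT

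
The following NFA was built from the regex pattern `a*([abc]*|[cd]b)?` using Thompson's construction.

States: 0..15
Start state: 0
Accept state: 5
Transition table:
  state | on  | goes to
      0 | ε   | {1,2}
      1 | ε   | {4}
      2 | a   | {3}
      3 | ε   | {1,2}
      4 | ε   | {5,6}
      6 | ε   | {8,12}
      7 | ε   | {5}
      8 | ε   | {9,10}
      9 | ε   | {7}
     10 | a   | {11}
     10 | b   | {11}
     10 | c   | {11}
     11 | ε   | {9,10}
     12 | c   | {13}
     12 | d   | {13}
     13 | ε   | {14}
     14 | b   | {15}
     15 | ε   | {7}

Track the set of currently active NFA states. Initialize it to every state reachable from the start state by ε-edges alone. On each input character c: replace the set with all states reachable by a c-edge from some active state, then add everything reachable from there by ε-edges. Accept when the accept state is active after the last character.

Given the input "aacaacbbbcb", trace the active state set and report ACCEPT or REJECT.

initial (ε-close {0}): {0,1,2,4,5,6,7,8,9,10,12}
'a' @ 1: {1,2,3,4,5,6,7,8,9,10,11,12}  [accepting]
'a' @ 2: {1,2,3,4,5,6,7,8,9,10,11,12}  [accepting]
'c' @ 3: {5,7,9,10,11,13,14}  [accepting]
'a' @ 4: {5,7,9,10,11}  [accepting]
'a' @ 5: {5,7,9,10,11}  [accepting]
'c' @ 6: {5,7,9,10,11}  [accepting]
'b' @ 7: {5,7,9,10,11}  [accepting]
'b' @ 8: {5,7,9,10,11}  [accepting]
'b' @ 9: {5,7,9,10,11}  [accepting]
'c' @ 10: {5,7,9,10,11}  [accepting]
'b' @ 11: {5,7,9,10,11}  [accepting]
final: {5,7,9,10,11}; accept 5 in set

Answer: ACCEPT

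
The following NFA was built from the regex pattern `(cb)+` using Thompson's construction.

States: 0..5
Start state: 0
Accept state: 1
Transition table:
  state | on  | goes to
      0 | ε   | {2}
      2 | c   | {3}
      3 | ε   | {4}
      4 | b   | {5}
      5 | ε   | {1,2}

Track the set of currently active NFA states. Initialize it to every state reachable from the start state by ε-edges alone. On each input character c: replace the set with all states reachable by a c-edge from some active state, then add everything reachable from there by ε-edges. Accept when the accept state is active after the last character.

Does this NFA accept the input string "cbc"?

initial (ε-close {0}): {0,2}
'c' @ 1: {3,4}
'b' @ 2: {1,2,5}  (accept∈set)
'c' @ 3: {3,4}
final: {3,4}; accept 1 not in set

Answer: REJECT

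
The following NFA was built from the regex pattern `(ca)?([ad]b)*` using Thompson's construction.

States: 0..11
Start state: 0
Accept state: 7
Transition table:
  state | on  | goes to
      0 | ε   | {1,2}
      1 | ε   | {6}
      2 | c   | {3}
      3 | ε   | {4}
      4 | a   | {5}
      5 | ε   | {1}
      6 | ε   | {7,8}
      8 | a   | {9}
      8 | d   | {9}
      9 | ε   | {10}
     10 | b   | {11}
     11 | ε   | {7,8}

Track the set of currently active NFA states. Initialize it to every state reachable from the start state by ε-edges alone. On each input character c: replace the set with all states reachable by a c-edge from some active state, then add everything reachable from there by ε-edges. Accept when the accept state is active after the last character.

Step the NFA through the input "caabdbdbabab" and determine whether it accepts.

Answer: ACCEPT

Steps:
S₀ = ε-closure({0}) = {0,1,2,6,7,8}
'c' @ 1: {3,4}
'a' @ 2: {1,5,6,7,8}  [accepting]
'a' @ 3: {9,10}
'b' @ 4: {7,8,11}  [accepting]
'd' @ 5: {9,10}
'b' @ 6: {7,8,11}  [accepting]
'd' @ 7: {9,10}
'b' @ 8: {7,8,11}  [accepting]
'a' @ 9: {9,10}
'b' @ 10: {7,8,11}  [accepting]
'a' @ 11: {9,10}
'b' @ 12: {7,8,11}  [accepting]
after full input: {7,8,11}  (accept=7 in)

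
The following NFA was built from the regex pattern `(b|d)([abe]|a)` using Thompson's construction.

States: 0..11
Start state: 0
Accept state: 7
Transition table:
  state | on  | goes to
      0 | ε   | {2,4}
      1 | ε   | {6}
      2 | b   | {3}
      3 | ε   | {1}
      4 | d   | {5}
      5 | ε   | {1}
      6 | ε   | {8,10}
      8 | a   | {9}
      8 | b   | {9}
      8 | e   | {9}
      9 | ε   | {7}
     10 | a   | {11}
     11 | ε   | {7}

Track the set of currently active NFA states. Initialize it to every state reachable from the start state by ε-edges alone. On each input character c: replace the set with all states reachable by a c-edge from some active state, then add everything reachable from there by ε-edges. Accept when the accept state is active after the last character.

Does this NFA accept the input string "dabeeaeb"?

Answer: REJECT

Derivation:
start: ε-closure({0}) = {0,2,4}
'd' @ 1: {1,5,6,8,10}
'a' @ 2: {7,9,11}  (accept∈set)
'b' @ 3: {}  — state set empty
rest 'eeaeb' ignored (set empty)
end set {} — state 7 not in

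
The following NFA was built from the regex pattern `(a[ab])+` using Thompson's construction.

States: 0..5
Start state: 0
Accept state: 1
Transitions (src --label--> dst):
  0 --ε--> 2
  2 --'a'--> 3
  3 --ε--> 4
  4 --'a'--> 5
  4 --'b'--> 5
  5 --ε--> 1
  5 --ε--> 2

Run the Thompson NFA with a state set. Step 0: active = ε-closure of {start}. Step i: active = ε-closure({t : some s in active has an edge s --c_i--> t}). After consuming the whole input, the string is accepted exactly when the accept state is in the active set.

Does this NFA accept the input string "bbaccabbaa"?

initial (ε-close {0}): {0,2}
'b' @ 1: {}  — dead — no transitions
rest 'baccabbaa' ignored (set empty)
end set {} — state 1 not in

Answer: REJECT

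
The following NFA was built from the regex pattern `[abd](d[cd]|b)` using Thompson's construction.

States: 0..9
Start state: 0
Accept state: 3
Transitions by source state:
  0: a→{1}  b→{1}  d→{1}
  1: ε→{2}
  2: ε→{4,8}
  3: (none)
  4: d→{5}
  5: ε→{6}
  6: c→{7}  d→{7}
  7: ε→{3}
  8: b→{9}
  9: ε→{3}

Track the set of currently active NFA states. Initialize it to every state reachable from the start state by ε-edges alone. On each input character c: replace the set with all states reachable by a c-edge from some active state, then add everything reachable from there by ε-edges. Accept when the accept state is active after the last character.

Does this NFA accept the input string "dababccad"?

S₀ = ε-closure({0}) = {0}
'd' @ 1: {1,2,4,8}
'a' @ 2: {}  — dead — no transitions
rest 'babccad' ignored (set empty)
end set {} — state 3 not in

Answer: REJECT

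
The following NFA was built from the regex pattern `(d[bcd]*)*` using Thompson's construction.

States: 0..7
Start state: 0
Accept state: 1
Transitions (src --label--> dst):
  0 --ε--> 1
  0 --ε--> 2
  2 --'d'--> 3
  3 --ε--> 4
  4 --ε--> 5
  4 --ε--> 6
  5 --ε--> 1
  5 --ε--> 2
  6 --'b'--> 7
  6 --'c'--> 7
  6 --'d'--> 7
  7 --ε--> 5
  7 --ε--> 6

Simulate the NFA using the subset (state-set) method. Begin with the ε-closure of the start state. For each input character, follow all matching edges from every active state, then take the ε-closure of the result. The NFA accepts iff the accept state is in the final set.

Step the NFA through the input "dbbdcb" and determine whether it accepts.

Answer: ACCEPT

Trace:
S₀ = ε-closure({0}) = {0,1,2}
'd' @ 1: {1,2,3,4,5,6}  ✓accept
'b' @ 2: {1,2,5,6,7}  ✓accept
'b' @ 3: {1,2,5,6,7}  ✓accept
'd' @ 4: {1,2,3,4,5,6,7}  ✓accept
'c' @ 5: {1,2,5,6,7}  ✓accept
'b' @ 6: {1,2,5,6,7}  ✓accept
final: {1,2,5,6,7}; accept 1 in set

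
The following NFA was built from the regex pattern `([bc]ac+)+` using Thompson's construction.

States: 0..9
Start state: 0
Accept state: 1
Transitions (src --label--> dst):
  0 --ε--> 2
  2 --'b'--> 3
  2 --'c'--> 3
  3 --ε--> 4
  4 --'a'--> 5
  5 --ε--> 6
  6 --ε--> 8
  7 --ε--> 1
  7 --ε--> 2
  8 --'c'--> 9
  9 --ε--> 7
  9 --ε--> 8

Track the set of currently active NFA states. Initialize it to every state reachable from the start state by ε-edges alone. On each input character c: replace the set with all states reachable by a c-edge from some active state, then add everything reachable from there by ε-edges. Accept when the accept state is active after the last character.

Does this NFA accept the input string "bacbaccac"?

Answer: ACCEPT

Derivation:
initial (ε-close {0}): {0,2}
'b' @ 1: {3,4}
'a' @ 2: {5,6,8}
'c' @ 3: {1,2,7,8,9}  (accept∈set)
'b' @ 4: {3,4}
'a' @ 5: {5,6,8}
'c' @ 6: {1,2,7,8,9}  (accept∈set)
'c' @ 7: {1,2,3,4,7,8,9}  (accept∈set)
'a' @ 8: {5,6,8}
'c' @ 9: {1,2,7,8,9}  (accept∈set)
end set {1,2,7,8,9} — state 1 in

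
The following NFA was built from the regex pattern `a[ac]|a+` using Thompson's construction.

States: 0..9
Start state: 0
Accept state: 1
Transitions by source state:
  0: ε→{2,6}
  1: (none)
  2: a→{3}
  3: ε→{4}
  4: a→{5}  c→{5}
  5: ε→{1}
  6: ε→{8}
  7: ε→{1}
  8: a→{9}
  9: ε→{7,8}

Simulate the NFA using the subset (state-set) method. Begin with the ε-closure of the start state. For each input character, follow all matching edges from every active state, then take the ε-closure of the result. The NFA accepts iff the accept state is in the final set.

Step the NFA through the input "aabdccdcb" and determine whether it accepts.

start: ε-closure({0}) = {0,2,6,8}
'a' @ 1: {1,3,4,7,8,9}  ✓accept
'a' @ 2: {1,5,7,8,9}  ✓accept
'b' @ 3: {}  — state set empty
rest 'dccdcb' ignored (set empty)
after full input: {}  (accept=1 not in)

Answer: REJECT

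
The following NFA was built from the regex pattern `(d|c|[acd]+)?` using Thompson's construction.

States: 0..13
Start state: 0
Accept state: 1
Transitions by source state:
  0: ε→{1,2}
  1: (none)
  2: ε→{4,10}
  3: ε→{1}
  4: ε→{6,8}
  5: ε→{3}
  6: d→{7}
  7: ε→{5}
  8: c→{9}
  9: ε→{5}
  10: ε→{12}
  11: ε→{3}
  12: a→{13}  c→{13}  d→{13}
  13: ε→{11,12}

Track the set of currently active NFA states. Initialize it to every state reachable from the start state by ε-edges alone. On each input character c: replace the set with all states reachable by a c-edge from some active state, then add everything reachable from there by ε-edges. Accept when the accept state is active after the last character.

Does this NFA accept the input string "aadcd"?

initial (ε-close {0}): {0,1,2,4,6,8,10,12}
'a' @ 1: {1,3,11,12,13}  (accept∈set)
'a' @ 2: {1,3,11,12,13}  (accept∈set)
'd' @ 3: {1,3,11,12,13}  (accept∈set)
'c' @ 4: {1,3,11,12,13}  (accept∈set)
'd' @ 5: {1,3,11,12,13}  (accept∈set)
end set {1,3,11,12,13} — state 1 in

Answer: ACCEPT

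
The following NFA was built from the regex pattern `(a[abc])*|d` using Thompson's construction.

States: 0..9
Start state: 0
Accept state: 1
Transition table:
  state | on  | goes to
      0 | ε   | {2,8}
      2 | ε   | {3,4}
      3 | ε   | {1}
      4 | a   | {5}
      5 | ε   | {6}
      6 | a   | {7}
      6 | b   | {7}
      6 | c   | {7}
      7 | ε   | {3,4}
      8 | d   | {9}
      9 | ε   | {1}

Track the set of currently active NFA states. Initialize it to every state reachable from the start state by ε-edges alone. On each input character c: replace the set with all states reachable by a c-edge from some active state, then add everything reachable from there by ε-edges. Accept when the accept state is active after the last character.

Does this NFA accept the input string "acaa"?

initial (ε-close {0}): {0,1,2,3,4,8}
'a' @ 1: {5,6}
'c' @ 2: {1,3,4,7}  (accept∈set)
'a' @ 3: {5,6}
'a' @ 4: {1,3,4,7}  (accept∈set)
after full input: {1,3,4,7}  (accept=1 in)

Answer: ACCEPT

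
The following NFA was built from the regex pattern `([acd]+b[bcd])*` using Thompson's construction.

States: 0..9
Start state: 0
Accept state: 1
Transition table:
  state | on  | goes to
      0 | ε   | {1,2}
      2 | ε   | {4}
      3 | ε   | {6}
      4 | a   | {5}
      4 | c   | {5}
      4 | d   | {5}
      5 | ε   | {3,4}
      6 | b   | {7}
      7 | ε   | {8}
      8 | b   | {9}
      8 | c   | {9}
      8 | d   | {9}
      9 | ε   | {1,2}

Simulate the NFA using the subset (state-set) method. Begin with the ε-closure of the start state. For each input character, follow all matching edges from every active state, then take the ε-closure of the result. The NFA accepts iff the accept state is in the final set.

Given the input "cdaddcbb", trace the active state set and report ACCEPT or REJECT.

start: ε-closure({0}) = {0,1,2,4}
'c' @ 1: {3,4,5,6}
'd' @ 2: {3,4,5,6}
'a' @ 3: {3,4,5,6}
'd' @ 4: {3,4,5,6}
'd' @ 5: {3,4,5,6}
'c' @ 6: {3,4,5,6}
'b' @ 7: {7,8}
'b' @ 8: {1,2,4,9}  (accept∈set)
end set {1,2,4,9} — state 1 in

Answer: ACCEPT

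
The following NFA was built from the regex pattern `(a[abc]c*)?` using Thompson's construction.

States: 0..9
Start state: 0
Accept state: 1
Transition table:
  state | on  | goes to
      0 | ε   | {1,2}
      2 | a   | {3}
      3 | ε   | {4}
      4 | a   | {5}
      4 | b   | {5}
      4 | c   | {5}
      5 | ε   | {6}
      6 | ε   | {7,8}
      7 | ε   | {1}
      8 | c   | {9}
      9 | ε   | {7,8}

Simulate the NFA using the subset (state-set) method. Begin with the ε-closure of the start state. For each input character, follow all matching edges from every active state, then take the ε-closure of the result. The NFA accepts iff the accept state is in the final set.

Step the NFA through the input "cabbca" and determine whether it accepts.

Answer: REJECT

Derivation:
start: ε-closure({0}) = {0,1,2}
'c' @ 1: {}  — no active states
rest 'abbca' ignored (set empty)
after full input: {}  (accept=1 not in)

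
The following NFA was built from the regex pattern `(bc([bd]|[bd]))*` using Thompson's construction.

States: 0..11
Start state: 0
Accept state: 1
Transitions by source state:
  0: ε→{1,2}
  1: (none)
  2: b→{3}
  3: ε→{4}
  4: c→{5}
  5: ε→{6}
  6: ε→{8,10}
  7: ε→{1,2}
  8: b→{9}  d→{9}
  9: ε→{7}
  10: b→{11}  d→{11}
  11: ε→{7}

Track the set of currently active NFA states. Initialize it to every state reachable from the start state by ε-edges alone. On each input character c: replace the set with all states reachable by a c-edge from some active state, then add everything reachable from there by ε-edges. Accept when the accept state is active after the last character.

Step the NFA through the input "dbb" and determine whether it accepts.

start: ε-closure({0}) = {0,1,2}
'd' @ 1: {}  — no active states
rest 'bb' ignored (set empty)
end set {} — state 1 not in

Answer: REJECT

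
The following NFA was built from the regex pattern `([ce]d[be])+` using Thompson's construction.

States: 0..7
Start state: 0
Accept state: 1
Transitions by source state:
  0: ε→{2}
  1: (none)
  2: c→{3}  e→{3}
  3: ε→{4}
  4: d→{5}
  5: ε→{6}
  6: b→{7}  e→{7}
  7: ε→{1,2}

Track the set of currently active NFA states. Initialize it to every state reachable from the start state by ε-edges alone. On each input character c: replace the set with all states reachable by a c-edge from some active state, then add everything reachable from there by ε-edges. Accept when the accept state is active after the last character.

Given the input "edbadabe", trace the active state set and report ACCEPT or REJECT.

Answer: REJECT

Steps:
initial (ε-close {0}): {0,2}
'e' @ 1: {3,4}
'd' @ 2: {5,6}
'b' @ 3: {1,2,7}  [accepting]
'a' @ 4: {}  — state set empty
rest 'dabe' ignored (set empty)
final: {}; accept 1 not in set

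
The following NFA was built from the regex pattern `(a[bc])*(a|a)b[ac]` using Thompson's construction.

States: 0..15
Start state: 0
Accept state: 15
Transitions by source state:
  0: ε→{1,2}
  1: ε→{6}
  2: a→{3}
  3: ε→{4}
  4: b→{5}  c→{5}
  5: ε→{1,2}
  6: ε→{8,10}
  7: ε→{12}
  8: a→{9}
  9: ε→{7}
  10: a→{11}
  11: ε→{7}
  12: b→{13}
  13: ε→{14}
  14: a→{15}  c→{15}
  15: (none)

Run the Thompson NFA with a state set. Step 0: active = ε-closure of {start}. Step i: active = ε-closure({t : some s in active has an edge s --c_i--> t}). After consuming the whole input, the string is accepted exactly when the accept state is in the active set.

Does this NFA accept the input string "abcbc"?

S₀ = ε-closure({0}) = {0,1,2,6,8,10}
'a' @ 1: {3,4,7,9,11,12}
'b' @ 2: {1,2,5,6,8,10,13,14}
'c' @ 3: {15}  (accept∈set)
'b' @ 4: {}  — state set empty
rest 'c' ignored (set empty)
end set {} — state 15 not in

Answer: REJECT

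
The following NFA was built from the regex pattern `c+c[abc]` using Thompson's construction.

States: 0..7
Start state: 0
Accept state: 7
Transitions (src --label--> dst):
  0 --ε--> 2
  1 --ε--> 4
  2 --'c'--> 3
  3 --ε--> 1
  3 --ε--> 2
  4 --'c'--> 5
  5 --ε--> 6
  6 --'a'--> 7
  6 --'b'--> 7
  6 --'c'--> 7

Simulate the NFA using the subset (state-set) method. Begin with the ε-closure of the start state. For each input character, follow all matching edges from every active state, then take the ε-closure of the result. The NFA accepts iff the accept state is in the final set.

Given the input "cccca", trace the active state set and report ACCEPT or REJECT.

initial (ε-close {0}): {0,2}
'c' @ 1: {1,2,3,4}
'c' @ 2: {1,2,3,4,5,6}
'c' @ 3: {1,2,3,4,5,6,7}  ✓accept
'c' @ 4: {1,2,3,4,5,6,7}  ✓accept
'a' @ 5: {7}  ✓accept
after full input: {7}  (accept=7 in)

Answer: ACCEPT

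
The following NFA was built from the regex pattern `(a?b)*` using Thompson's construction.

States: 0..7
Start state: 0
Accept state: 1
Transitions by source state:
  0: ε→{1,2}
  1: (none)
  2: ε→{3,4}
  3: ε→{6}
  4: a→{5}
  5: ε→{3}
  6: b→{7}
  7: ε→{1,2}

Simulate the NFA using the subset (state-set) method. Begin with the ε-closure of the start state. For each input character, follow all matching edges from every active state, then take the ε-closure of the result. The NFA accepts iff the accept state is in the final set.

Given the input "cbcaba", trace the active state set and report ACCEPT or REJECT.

S₀ = ε-closure({0}) = {0,1,2,3,4,6}
'c' @ 1: {}  — no active states
rest 'bcaba' ignored (set empty)
end set {} — state 1 not in

Answer: REJECT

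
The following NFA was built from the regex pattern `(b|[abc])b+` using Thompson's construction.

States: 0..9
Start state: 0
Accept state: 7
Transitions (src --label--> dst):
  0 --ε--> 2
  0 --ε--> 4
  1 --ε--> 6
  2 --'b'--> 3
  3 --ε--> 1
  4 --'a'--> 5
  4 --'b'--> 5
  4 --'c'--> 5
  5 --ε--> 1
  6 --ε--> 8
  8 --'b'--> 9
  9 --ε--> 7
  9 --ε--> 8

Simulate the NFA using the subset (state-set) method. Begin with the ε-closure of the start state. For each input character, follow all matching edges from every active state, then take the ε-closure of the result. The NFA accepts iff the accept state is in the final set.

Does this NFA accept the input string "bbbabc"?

Answer: REJECT

Trace:
start: ε-closure({0}) = {0,2,4}
'b' @ 1: {1,3,5,6,8}
'b' @ 2: {7,8,9}  ✓accept
'b' @ 3: {7,8,9}  ✓accept
'a' @ 4: {}  — no active states
rest 'bc' ignored (set empty)
end set {} — state 7 not in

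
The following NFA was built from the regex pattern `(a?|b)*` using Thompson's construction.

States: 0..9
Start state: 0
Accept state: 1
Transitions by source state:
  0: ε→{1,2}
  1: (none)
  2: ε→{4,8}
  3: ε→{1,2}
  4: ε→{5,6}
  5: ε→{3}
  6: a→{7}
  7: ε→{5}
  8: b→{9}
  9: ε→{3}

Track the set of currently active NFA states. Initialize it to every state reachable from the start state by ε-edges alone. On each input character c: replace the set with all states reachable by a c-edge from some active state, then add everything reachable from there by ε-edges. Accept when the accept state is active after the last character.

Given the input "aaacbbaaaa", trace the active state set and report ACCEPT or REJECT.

start: ε-closure({0}) = {0,1,2,3,4,5,6,8}
'a' @ 1: {1,2,3,4,5,6,7,8}  (accept∈set)
'a' @ 2: {1,2,3,4,5,6,7,8}  (accept∈set)
'a' @ 3: {1,2,3,4,5,6,7,8}  (accept∈set)
'c' @ 4: {}  — no active states
rest 'bbaaaa' ignored (set empty)
end set {} — state 1 not in

Answer: REJECT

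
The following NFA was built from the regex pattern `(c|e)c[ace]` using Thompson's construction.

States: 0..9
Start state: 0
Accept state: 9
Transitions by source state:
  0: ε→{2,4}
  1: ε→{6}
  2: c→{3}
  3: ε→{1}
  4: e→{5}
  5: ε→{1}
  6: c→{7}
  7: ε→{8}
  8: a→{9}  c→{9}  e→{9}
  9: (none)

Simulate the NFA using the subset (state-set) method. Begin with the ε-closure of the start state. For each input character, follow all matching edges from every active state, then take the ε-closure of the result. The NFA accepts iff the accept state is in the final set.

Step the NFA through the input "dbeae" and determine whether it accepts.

Answer: REJECT

Trace:
initial (ε-close {0}): {0,2,4}
'd' @ 1: {}  — state set empty
rest 'beae' ignored (set empty)
after full input: {}  (accept=9 not in)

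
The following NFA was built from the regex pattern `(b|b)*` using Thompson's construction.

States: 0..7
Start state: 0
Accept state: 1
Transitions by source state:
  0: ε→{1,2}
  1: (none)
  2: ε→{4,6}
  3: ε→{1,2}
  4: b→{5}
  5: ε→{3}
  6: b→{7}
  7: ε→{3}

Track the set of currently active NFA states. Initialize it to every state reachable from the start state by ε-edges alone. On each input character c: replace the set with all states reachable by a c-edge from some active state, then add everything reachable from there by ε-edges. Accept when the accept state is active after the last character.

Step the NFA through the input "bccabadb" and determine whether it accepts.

start: ε-closure({0}) = {0,1,2,4,6}
'b' @ 1: {1,2,3,4,5,6,7}  [accepting]
'c' @ 2: {}  — no active states
rest 'cabadb' ignored (set empty)
final: {}; accept 1 not in set

Answer: REJECT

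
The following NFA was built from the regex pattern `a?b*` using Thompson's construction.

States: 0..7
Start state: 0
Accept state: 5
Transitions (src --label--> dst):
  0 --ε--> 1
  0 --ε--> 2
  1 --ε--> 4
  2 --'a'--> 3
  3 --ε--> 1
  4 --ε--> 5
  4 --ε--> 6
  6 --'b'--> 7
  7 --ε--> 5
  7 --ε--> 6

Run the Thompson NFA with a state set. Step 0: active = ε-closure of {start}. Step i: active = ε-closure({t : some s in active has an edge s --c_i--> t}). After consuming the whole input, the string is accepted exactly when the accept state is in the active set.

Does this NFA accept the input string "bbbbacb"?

start: ε-closure({0}) = {0,1,2,4,5,6}
'b' @ 1: {5,6,7}  ✓accept
'b' @ 2: {5,6,7}  ✓accept
'b' @ 3: {5,6,7}  ✓accept
'b' @ 4: {5,6,7}  ✓accept
'a' @ 5: {}  — no active states
rest 'cb' ignored (set empty)
final: {}; accept 5 not in set

Answer: REJECT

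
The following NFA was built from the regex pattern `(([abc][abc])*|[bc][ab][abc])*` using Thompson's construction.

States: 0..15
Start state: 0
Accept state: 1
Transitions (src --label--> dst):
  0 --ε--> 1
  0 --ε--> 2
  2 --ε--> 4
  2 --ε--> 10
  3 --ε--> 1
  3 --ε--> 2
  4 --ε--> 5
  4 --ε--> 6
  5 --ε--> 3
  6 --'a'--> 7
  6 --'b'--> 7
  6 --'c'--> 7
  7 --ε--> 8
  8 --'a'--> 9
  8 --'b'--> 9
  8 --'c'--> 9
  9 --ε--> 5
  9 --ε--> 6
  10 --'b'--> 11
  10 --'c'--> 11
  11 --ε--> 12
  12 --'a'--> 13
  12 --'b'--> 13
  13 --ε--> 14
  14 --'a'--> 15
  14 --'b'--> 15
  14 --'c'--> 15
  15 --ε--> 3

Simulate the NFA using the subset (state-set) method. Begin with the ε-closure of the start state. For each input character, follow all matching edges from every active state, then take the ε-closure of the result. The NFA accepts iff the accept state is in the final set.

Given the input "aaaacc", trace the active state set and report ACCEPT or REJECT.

start: ε-closure({0}) = {0,1,2,3,4,5,6,10}
'a' @ 1: {7,8}
'a' @ 2: {1,2,3,4,5,6,9,10}  [accepting]
'a' @ 3: {7,8}
'a' @ 4: {1,2,3,4,5,6,9,10}  [accepting]
'c' @ 5: {7,8,11,12}
'c' @ 6: {1,2,3,4,5,6,9,10}  [accepting]
after full input: {1,2,3,4,5,6,9,10}  (accept=1 in)

Answer: ACCEPT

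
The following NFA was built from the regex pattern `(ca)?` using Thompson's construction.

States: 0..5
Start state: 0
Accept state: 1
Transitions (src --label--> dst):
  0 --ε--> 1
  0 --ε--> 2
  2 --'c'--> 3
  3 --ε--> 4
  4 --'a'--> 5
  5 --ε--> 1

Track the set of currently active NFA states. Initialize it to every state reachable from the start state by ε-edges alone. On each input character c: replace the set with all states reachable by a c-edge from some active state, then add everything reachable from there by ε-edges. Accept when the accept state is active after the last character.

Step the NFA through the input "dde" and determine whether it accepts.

initial (ε-close {0}): {0,1,2}
'd' @ 1: {}  — dead — no transitions
rest 'de' ignored (set empty)
final: {}; accept 1 not in set

Answer: REJECT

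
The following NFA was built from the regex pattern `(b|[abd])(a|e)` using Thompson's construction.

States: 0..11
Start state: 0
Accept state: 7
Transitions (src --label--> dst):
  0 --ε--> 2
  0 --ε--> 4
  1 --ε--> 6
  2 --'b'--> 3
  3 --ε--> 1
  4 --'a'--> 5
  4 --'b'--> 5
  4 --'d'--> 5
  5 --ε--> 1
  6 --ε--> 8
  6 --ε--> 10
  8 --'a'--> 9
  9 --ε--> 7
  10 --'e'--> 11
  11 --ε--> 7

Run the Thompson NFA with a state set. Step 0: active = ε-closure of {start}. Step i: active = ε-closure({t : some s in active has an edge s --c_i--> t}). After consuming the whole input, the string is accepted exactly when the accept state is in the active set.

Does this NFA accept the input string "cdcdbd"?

initial (ε-close {0}): {0,2,4}
'c' @ 1: {}  — state set empty
rest 'dcdbd' ignored (set empty)
end set {} — state 7 not in

Answer: REJECT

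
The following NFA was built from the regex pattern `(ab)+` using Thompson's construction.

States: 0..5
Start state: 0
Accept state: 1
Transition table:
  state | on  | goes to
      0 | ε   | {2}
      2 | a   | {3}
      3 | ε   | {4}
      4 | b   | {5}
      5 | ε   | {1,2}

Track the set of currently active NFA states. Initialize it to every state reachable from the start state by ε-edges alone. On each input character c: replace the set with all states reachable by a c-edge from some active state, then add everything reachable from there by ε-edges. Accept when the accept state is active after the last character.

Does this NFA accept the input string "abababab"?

Answer: ACCEPT

Derivation:
initial (ε-close {0}): {0,2}
'a' @ 1: {3,4}
'b' @ 2: {1,2,5}  ✓accept
'a' @ 3: {3,4}
'b' @ 4: {1,2,5}  ✓accept
'a' @ 5: {3,4}
'b' @ 6: {1,2,5}  ✓accept
'a' @ 7: {3,4}
'b' @ 8: {1,2,5}  ✓accept
final: {1,2,5}; accept 1 in set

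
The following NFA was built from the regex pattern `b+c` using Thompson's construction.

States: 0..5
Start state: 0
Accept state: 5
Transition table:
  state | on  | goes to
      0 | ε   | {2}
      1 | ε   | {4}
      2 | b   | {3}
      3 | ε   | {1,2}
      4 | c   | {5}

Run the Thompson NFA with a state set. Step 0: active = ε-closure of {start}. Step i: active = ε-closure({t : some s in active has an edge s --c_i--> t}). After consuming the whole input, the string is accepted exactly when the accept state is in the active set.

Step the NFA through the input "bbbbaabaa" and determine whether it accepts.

Answer: REJECT

Derivation:
start: ε-closure({0}) = {0,2}
'b' @ 1: {1,2,3,4}
'b' @ 2: {1,2,3,4}
'b' @ 3: {1,2,3,4}
'b' @ 4: {1,2,3,4}
'a' @ 5: {}  — state set empty
rest 'abaa' ignored (set empty)
after full input: {}  (accept=5 not in)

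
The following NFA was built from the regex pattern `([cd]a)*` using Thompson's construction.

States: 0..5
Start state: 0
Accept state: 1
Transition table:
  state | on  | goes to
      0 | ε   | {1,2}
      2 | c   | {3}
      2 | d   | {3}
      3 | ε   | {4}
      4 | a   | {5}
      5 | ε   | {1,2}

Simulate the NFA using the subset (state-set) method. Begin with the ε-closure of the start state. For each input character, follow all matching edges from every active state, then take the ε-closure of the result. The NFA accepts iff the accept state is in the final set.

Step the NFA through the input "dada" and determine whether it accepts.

Answer: ACCEPT

Steps:
S₀ = ε-closure({0}) = {0,1,2}
'd' @ 1: {3,4}
'a' @ 2: {1,2,5}  [accepting]
'd' @ 3: {3,4}
'a' @ 4: {1,2,5}  [accepting]
after full input: {1,2,5}  (accept=1 in)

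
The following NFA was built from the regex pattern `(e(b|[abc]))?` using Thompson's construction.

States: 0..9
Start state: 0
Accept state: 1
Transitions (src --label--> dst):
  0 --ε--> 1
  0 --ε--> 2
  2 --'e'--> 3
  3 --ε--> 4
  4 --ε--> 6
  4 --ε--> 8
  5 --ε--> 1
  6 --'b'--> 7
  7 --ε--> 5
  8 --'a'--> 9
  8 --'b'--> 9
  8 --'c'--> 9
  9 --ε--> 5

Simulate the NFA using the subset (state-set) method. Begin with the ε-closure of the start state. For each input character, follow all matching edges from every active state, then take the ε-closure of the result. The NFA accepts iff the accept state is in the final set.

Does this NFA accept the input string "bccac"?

Answer: REJECT

Trace:
initial (ε-close {0}): {0,1,2}
'b' @ 1: {}  — state set empty
rest 'ccac' ignored (set empty)
final: {}; accept 1 not in set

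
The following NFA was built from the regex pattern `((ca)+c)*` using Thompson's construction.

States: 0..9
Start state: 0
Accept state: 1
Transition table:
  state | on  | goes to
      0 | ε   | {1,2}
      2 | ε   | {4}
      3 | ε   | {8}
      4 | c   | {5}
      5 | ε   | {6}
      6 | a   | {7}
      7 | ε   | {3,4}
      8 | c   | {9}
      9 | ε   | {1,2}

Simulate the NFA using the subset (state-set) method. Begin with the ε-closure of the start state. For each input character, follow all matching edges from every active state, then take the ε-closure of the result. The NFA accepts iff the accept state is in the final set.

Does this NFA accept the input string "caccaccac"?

S₀ = ε-closure({0}) = {0,1,2,4}
'c' @ 1: {5,6}
'a' @ 2: {3,4,7,8}
'c' @ 3: {1,2,4,5,6,9}  [accepting]
'c' @ 4: {5,6}
'a' @ 5: {3,4,7,8}
'c' @ 6: {1,2,4,5,6,9}  [accepting]
'c' @ 7: {5,6}
'a' @ 8: {3,4,7,8}
'c' @ 9: {1,2,4,5,6,9}  [accepting]
after full input: {1,2,4,5,6,9}  (accept=1 in)

Answer: ACCEPT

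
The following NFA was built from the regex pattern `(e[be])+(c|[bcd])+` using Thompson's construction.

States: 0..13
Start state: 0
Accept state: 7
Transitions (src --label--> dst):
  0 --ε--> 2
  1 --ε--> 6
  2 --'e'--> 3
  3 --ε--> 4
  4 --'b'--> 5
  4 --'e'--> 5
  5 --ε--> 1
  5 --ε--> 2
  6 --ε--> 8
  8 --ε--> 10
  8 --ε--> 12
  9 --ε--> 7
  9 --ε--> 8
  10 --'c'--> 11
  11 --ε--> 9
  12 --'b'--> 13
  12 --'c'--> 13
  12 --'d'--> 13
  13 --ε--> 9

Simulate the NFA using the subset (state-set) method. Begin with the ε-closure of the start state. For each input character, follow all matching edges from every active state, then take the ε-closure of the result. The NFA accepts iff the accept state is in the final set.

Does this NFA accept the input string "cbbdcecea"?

Answer: REJECT

Steps:
S₀ = ε-closure({0}) = {0,2}
'c' @ 1: {}  — state set empty
rest 'bbdcecea' ignored (set empty)
final: {}; accept 7 not in set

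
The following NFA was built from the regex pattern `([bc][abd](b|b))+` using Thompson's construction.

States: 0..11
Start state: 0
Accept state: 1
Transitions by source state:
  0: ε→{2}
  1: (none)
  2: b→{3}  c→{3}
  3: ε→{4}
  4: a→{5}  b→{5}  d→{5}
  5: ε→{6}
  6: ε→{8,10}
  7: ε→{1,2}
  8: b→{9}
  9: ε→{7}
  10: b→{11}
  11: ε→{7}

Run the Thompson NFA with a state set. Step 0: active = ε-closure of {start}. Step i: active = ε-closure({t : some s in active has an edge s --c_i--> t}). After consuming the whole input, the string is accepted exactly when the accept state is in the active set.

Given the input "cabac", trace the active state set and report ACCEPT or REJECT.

Answer: REJECT

Trace:
start: ε-closure({0}) = {0,2}
'c' @ 1: {3,4}
'a' @ 2: {5,6,8,10}
'b' @ 3: {1,2,7,9,11}  ✓accept
'a' @ 4: {}  — dead — no transitions
rest 'c' ignored (set empty)
final: {}; accept 1 not in set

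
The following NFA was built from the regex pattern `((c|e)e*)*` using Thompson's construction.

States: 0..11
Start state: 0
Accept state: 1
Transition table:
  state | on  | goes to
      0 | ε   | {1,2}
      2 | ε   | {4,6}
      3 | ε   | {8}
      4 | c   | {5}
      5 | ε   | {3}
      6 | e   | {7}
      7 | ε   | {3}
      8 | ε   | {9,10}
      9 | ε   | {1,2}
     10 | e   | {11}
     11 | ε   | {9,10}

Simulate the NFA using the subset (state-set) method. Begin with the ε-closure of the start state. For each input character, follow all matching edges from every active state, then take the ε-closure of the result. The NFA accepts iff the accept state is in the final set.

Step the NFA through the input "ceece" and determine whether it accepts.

Answer: ACCEPT

Steps:
initial (ε-close {0}): {0,1,2,4,6}
'c' @ 1: {1,2,3,4,5,6,8,9,10}  [accepting]
'e' @ 2: {1,2,3,4,6,7,8,9,10,11}  [accepting]
'e' @ 3: {1,2,3,4,6,7,8,9,10,11}  [accepting]
'c' @ 4: {1,2,3,4,5,6,8,9,10}  [accepting]
'e' @ 5: {1,2,3,4,6,7,8,9,10,11}  [accepting]
after full input: {1,2,3,4,6,7,8,9,10,11}  (accept=1 in)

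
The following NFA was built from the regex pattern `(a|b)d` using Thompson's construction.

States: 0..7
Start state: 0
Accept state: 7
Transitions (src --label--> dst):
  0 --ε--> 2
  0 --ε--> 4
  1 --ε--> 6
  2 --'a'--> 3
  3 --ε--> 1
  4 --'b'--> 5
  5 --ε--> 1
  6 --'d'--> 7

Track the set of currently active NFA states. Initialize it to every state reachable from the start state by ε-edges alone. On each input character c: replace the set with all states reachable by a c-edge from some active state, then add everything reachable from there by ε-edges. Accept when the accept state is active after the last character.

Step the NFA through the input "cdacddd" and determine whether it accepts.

Answer: REJECT

Steps:
initial (ε-close {0}): {0,2,4}
'c' @ 1: {}  — dead — no transitions
rest 'dacddd' ignored (set empty)
final: {}; accept 7 not in set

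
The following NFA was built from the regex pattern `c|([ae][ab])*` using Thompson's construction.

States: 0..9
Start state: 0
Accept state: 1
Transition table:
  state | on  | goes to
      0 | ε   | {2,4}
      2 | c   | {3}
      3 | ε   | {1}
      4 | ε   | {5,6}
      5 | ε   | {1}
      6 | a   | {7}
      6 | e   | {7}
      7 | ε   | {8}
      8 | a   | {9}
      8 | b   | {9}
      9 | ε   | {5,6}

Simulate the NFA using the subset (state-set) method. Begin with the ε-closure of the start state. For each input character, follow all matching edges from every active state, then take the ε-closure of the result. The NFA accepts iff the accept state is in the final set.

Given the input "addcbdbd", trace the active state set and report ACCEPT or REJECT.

Answer: REJECT

Trace:
S₀ = ε-closure({0}) = {0,1,2,4,5,6}
'a' @ 1: {7,8}
'd' @ 2: {}  — state set empty
rest 'dcbdbd' ignored (set empty)
end set {} — state 1 not in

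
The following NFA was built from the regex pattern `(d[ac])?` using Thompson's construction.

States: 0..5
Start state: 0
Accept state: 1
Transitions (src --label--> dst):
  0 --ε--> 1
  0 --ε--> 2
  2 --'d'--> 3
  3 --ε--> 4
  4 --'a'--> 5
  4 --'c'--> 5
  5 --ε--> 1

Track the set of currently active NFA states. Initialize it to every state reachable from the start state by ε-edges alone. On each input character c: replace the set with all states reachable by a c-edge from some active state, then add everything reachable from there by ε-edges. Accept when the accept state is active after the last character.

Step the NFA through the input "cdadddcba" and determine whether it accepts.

initial (ε-close {0}): {0,1,2}
'c' @ 1: {}  — state set empty
rest 'dadddcba' ignored (set empty)
final: {}; accept 1 not in set

Answer: REJECT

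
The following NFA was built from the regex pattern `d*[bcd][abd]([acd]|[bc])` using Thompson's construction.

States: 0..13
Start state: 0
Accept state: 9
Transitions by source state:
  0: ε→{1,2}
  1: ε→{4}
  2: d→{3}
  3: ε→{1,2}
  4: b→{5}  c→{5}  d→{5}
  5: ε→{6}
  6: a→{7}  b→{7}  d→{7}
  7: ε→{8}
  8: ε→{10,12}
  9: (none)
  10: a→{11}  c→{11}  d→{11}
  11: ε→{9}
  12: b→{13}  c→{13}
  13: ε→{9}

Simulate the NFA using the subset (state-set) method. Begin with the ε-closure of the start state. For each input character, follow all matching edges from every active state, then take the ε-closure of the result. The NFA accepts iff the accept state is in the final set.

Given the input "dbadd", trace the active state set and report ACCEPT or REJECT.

start: ε-closure({0}) = {0,1,2,4}
'd' @ 1: {1,2,3,4,5,6}
'b' @ 2: {5,6,7,8,10,12}
'a' @ 3: {7,8,9,10,11,12}  (accept∈set)
'd' @ 4: {9,11}  (accept∈set)
'd' @ 5: {}  — no active states
final: {}; accept 9 not in set

Answer: REJECT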